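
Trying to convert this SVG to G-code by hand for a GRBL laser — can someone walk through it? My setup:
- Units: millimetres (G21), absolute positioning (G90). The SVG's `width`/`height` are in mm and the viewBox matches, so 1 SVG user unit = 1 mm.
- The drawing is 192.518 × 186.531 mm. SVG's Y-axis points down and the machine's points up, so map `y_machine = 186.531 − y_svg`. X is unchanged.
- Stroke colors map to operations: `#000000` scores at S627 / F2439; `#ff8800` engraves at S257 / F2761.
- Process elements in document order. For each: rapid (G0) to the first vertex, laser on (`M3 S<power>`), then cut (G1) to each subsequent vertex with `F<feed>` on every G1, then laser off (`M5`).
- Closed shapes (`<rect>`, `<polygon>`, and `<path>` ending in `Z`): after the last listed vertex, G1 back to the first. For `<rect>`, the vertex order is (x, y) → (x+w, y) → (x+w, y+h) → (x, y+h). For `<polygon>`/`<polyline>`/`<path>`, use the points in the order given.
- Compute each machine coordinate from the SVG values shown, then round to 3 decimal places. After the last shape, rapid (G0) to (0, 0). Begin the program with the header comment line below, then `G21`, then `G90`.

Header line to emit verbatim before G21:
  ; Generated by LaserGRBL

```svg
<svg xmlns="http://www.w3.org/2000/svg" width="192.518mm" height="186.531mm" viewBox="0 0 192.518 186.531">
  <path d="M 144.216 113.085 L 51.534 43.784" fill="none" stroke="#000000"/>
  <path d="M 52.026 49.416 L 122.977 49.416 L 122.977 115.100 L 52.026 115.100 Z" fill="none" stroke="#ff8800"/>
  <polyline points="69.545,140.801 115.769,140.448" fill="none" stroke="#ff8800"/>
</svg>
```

; Generated by LaserGRBL
G21
G90
G0 X144.216 Y73.446
M3 S627
G1 X51.534 Y142.747 F2439
M5
G0 X52.026 Y137.115
M3 S257
G1 X122.977 Y137.115 F2761
G1 X122.977 Y71.431 F2761
G1 X52.026 Y71.431 F2761
G1 X52.026 Y137.115 F2761
M5
G0 X69.545 Y45.730
M3 S257
G1 X115.769 Y46.083 F2761
M5
G0 X0.000 Y0.000

1 u = 1 mm; y_m = 186.531 − y.

[1] `<path>` line segment, #000000→score S627 F2439: (144.216,73.446) → (51.534,142.747)

[2] `<path>` rectangle, #ff8800→engrave S257 F2761: (52.026,137.115) → (122.977,137.115) → (122.977,71.431) → (52.026,71.431) → (52.026,137.115) (closed)

[3] `<polyline>` line segment, #ff8800→engrave S257 F2761: (69.545,45.730) → (115.769,46.083)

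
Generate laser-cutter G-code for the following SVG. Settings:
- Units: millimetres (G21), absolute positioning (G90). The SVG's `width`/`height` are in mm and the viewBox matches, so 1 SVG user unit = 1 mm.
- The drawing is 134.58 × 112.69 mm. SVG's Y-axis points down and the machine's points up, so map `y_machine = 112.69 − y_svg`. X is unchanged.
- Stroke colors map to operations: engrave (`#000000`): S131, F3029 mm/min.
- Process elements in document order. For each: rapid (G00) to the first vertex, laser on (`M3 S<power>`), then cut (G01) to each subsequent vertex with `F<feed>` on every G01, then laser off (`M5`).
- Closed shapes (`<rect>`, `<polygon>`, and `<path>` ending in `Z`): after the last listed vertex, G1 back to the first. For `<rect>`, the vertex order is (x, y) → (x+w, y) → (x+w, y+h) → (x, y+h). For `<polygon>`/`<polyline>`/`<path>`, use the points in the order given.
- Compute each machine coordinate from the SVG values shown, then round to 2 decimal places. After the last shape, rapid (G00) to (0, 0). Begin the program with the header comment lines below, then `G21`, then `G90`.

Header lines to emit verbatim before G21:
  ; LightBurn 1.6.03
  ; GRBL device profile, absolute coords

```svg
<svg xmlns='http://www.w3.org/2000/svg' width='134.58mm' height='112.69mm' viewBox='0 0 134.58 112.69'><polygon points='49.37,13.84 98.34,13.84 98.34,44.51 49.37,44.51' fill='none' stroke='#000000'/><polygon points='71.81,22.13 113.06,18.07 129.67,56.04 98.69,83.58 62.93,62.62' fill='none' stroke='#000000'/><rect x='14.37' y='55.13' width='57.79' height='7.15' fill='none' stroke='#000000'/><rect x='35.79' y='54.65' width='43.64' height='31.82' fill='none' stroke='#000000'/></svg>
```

1 u = 1 mm; y_m = 112.69 − y.

[1] `<polygon>` rectangle, #000000→engrave S131 F3029: (49.37,98.85) → (98.34,98.85) → (98.34,68.18) → (49.37,68.18) → (49.37,98.85) (closed)

[2] `<polygon>` regular polygon, #000000→engrave S131 F3029: (71.81,90.56) → (113.06,94.62) → (129.67,56.65) → (98.69,29.11) → (62.93,50.07) → (71.81,90.56) (closed)

[3] `<rect>` rectangle, #000000→engrave S131 F3029: (14.37,57.56) → (72.16,57.56) → (72.16,50.41) → (14.37,50.41) → (14.37,57.56) (closed)

[4] `<rect>` rectangle, #000000→engrave S131 F3029: (35.79,58.04) → (79.43,58.04) → (79.43,26.22) → (35.79,26.22) → (35.79,58.04) (closed)

; LightBurn 1.6.03
; GRBL device profile, absolute coords
G21
G90
G00 X49.37 Y98.85
M3 S131
G01 X98.34 Y98.85 F3029
G01 X98.34 Y68.18 F3029
G01 X49.37 Y68.18 F3029
G01 X49.37 Y98.85 F3029
M5
G00 X71.81 Y90.56
M3 S131
G01 X113.06 Y94.62 F3029
G01 X129.67 Y56.65 F3029
G01 X98.69 Y29.11 F3029
G01 X62.93 Y50.07 F3029
G01 X71.81 Y90.56 F3029
M5
G00 X14.37 Y57.56
M3 S131
G01 X72.16 Y57.56 F3029
G01 X72.16 Y50.41 F3029
G01 X14.37 Y50.41 F3029
G01 X14.37 Y57.56 F3029
M5
G00 X35.79 Y58.04
M3 S131
G01 X79.43 Y58.04 F3029
G01 X79.43 Y26.22 F3029
G01 X35.79 Y26.22 F3029
G01 X35.79 Y58.04 F3029
M5
G00 X0.00 Y0.00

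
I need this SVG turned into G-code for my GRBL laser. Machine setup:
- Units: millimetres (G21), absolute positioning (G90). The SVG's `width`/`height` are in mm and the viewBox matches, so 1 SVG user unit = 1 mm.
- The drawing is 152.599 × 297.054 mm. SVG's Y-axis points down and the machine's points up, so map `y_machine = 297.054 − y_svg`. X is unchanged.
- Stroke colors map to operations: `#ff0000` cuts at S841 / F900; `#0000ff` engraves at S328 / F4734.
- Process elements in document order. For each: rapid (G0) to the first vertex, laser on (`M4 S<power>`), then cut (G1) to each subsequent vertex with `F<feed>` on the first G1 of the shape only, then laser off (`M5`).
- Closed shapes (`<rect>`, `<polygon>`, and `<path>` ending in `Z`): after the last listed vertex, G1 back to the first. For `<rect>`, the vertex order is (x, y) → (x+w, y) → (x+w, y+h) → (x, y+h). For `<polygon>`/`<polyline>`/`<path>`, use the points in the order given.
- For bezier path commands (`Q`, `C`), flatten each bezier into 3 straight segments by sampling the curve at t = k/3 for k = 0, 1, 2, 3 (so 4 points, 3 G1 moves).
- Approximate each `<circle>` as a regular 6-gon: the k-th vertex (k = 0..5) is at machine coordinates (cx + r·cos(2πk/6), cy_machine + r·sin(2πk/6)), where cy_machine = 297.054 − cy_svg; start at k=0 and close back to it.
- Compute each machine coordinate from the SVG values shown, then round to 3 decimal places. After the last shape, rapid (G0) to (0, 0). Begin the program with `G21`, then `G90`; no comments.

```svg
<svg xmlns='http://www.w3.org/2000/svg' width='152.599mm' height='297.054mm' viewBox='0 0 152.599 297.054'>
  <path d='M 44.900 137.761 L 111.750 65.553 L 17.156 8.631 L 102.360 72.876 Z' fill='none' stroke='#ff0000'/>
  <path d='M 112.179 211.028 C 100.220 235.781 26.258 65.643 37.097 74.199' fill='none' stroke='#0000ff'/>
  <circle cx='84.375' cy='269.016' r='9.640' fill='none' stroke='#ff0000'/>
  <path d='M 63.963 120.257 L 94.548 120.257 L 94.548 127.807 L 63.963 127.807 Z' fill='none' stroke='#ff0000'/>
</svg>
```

G21
G90
G0 X44.900 Y159.293
M4 S841
G1 X111.750 Y231.501 F900
G1 X17.156 Y288.423
G1 X102.360 Y224.178
G1 X44.900 Y159.293
M5
G0 X112.179 Y86.026
M4 S328
G1 X84.990 Y112.400 F4734
G1 X49.088 Y185.683
G1 X37.097 Y222.855
M5
G0 X94.015 Y28.038
M4 S841
G1 X89.195 Y36.386 F900
G1 X79.555 Y36.386
G1 X74.735 Y28.038
G1 X79.555 Y19.690
G1 X89.195 Y19.690
G1 X94.015 Y28.038
M5
G0 X63.963 Y176.797
M4 S841
G1 X94.548 Y176.797 F900
G1 X94.548 Y169.247
G1 X63.963 Y169.247
G1 X63.963 Y176.797
M5
G0 X0.000 Y0.000

1 u = 1 mm; y_m = 297.054 − y.

[1] `<path>` closed polygon, #ff0000→cut S841 F900: (44.900,159.293) → (111.750,231.501) → (17.156,288.423) → (102.360,224.178) → (44.900,159.293) (closed)

[2] `<path>` cubic bezier, #0000ff→engrave S328 F4734: (112.179,86.026) → (84.990,112.400) → (49.088,185.683) → (37.097,222.855)

[3] `<circle>` circle, #ff0000→cut S841 F900: (94.015,28.038) → (89.195,36.386) → (79.555,36.386) → (74.735,28.038) → (79.555,19.690) → (89.195,19.690) → (94.015,28.038) (closed)

[4] `<path>` rectangle, #ff0000→cut S841 F900: (63.963,176.797) → (94.548,176.797) → (94.548,169.247) → (63.963,169.247) → (63.963,176.797) (closed)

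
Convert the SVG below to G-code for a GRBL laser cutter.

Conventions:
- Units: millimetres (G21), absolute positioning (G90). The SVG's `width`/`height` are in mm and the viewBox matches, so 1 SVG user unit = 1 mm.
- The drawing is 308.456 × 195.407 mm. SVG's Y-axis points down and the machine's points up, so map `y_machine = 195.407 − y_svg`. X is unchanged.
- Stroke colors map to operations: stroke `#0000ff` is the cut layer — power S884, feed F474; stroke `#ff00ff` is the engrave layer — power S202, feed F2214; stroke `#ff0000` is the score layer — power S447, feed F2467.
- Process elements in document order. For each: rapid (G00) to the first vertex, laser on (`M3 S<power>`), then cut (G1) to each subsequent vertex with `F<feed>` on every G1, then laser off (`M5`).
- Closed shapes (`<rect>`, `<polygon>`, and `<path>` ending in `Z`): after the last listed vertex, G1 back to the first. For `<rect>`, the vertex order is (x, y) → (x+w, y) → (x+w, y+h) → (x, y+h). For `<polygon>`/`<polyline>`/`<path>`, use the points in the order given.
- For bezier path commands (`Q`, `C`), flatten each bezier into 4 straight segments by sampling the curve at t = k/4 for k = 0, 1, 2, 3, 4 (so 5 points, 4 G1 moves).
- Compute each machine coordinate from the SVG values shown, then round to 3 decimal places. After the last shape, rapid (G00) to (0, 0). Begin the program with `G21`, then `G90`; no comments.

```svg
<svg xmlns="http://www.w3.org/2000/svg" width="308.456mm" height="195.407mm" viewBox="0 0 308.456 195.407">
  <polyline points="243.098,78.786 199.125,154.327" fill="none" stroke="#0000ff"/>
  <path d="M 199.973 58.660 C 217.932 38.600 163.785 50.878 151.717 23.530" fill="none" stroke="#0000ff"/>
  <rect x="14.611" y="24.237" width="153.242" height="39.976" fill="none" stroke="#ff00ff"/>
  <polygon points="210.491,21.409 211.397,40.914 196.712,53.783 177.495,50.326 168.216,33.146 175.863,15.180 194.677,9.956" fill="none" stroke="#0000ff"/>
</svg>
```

G21
G90
G00 X243.098 Y116.621
M3 S884
G1 X199.125 Y41.080 F474
M5
G00 X199.973 Y136.747
M3 S884
G1 X201.707 Y146.853 F474
G1 X187.105 Y151.579 F474
G1 X166.874 Y157.671 F474
G1 X151.717 Y171.877 F474
M5
G00 X14.611 Y171.170
M3 S202
G1 X167.853 Y171.170 F2214
G1 X167.853 Y131.194 F2214
G1 X14.611 Y131.194 F2214
G1 X14.611 Y171.170 F2214
M5
G00 X210.491 Y173.998
M3 S884
G1 X211.397 Y154.493 F474
G1 X196.712 Y141.624 F474
G1 X177.495 Y145.081 F474
G1 X168.216 Y162.261 F474
G1 X175.863 Y180.227 F474
G1 X194.677 Y185.451 F474
G1 X210.491 Y173.998 F474
M5
G00 X0.000 Y0.000

1 u = 1 mm; y_m = 195.407 − y.

[1] `<polyline>` line segment, #0000ff→cut S884 F474: (243.098,116.621) → (199.125,41.080)

[2] `<path>` cubic bezier, #0000ff→cut S884 F474: (199.973,136.747) → (201.707,146.853) → (187.105,151.579) → (166.874,157.671) → (151.717,171.877)

[3] `<rect>` rectangle, #ff00ff→engrave S202 F2214: (14.611,171.170) → (167.853,171.170) → (167.853,131.194) → (14.611,131.194) → (14.611,171.170) (closed)

[4] `<polygon>` regular polygon, #0000ff→cut S884 F474: (210.491,173.998) → (211.397,154.493) → (196.712,141.624) → (177.495,145.081) → (168.216,162.261) → (175.863,180.227) → (194.677,185.451) → (210.491,173.998) (closed)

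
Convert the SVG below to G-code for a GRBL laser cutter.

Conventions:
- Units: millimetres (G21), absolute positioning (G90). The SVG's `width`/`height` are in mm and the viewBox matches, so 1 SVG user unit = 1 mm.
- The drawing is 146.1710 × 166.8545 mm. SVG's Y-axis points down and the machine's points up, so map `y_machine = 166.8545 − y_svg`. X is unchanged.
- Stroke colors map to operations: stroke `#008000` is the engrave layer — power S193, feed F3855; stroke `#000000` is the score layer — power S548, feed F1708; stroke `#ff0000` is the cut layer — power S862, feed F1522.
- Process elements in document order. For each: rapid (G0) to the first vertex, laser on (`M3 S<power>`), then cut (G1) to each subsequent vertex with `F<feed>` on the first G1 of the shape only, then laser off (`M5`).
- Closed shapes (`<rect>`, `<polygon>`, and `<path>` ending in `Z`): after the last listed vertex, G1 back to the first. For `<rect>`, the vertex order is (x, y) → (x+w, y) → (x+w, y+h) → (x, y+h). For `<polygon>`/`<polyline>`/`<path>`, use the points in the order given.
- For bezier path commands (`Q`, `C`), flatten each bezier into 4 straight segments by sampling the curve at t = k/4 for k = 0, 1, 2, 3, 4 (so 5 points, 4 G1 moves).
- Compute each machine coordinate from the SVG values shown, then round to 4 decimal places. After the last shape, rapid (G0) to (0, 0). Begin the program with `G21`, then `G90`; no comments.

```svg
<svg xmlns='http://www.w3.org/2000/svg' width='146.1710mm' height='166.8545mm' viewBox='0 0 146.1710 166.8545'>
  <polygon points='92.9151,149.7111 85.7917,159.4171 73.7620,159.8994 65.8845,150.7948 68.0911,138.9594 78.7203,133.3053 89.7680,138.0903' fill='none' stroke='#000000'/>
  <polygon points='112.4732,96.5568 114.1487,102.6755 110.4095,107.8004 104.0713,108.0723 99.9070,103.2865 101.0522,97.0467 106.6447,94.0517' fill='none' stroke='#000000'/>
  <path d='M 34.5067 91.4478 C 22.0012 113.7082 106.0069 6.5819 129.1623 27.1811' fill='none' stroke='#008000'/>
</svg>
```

G21
G90
G0 X92.9151 Y17.1434
M3 S548
G1 X85.7917 Y7.4374 F1708
G1 X73.7620 Y6.9551
G1 X65.8845 Y16.0597
G1 X68.0911 Y27.8951
G1 X78.7203 Y33.5492
G1 X89.7680 Y28.7642
G1 X92.9151 Y17.1434
M5
G0 X112.4732 Y70.2977
M3 S548
G1 X114.1487 Y64.1790 F1708
G1 X110.4095 Y59.0541
G1 X104.0713 Y58.7822
G1 X99.9070 Y63.5680
G1 X101.0522 Y69.8078
G1 X106.6447 Y72.8028
G1 X112.4732 Y70.2977
M5
G0 X34.5067 Y75.4067
M3 S193
G1 X40.7647 Y78.9540 F3855
G1 X68.4617 Y106.9171
G1 X102.8451 Y135.1916
G1 X129.1623 Y139.6734
M5
G0 X0.0000 Y0.0000

Since the viewBox matches the mm dimensions, user units are millimetres directly. The only transform is the Y-flip y_m = 166.8545 − y_svg.

Shape 1 is a regular polygon drawn with `<polygon>`. Its stroke #000000 means score at S548, F1708. After flipping Y the toolpath is (92.9151,17.1434) → (85.7917,7.4374) → (73.7620,6.9551) → (65.8845,16.0597) → (68.0911,27.8951) → (78.7203,33.5492) → (89.7680,28.7642) → (92.9151,17.1434), returning to the start.

Shape 2 is a regular polygon drawn with `<polygon>`. Its stroke #000000 means score at S548, F1708. After flipping Y the toolpath is (112.4732,70.2977) → (114.1487,64.1790) → (110.4095,59.0541) → (104.0713,58.7822) → (99.9070,63.5680) → (101.0522,69.8078) → (106.6447,72.8028) → (112.4732,70.2977), returning to the start.

Shape 3 is a cubic bezier drawn with `<path>`. Its stroke #008000 means engrave at S193, F3855. After flipping Y the toolpath is (34.5067,75.4067) → (40.7647,78.9540) → (68.4617,106.9171) → (102.8451,135.1916) → (129.1623,139.6734).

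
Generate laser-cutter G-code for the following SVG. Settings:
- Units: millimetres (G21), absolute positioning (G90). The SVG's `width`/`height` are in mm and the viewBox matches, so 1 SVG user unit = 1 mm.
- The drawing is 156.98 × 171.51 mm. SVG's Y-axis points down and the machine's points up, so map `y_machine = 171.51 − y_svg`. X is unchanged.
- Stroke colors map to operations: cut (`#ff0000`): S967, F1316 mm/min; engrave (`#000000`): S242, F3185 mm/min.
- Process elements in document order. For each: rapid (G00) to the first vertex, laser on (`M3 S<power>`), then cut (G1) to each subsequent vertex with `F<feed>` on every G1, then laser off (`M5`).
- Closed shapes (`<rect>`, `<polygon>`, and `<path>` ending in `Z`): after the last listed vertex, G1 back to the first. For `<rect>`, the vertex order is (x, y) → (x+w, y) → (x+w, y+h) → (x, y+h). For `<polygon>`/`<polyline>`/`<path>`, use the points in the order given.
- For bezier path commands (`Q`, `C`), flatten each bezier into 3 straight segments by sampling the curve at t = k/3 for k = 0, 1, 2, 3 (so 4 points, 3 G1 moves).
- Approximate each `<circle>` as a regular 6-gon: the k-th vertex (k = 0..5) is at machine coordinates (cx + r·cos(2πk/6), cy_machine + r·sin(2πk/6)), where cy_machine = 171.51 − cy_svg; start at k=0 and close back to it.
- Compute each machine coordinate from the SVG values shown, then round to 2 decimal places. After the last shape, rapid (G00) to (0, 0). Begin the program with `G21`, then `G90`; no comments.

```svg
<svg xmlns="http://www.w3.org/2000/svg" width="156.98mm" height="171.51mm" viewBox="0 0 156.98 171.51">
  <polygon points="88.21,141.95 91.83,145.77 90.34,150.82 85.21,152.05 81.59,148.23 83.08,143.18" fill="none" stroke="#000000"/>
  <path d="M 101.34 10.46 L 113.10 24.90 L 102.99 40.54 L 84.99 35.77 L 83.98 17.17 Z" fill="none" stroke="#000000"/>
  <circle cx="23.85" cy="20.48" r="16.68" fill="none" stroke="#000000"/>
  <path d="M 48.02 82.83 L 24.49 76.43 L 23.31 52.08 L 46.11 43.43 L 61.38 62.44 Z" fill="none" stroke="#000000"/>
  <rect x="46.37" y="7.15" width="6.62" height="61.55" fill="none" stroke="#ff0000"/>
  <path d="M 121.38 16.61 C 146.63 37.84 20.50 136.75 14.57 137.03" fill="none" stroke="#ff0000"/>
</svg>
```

G21
G90
G00 X88.21 Y29.56
M3 S242
G1 X91.83 Y25.74 F3185
G1 X90.34 Y20.69 F3185
G1 X85.21 Y19.46 F3185
G1 X81.59 Y23.28 F3185
G1 X83.08 Y28.33 F3185
G1 X88.21 Y29.56 F3185
M5
G00 X101.34 Y161.05
M3 S242
G1 X113.10 Y146.61 F3185
G1 X102.99 Y130.97 F3185
G1 X84.99 Y135.74 F3185
G1 X83.98 Y154.34 F3185
G1 X101.34 Y161.05 F3185
M5
G00 X40.53 Y151.03
M3 S242
G1 X32.19 Y165.48 F3185
G1 X15.51 Y165.48 F3185
G1 X7.17 Y151.03 F3185
G1 X15.51 Y136.58 F3185
G1 X32.19 Y136.58 F3185
G1 X40.53 Y151.03 F3185
M5
G00 X48.02 Y88.68
M3 S242
G1 X24.49 Y95.08 F3185
G1 X23.31 Y119.43 F3185
G1 X46.11 Y128.08 F3185
G1 X61.38 Y109.07 F3185
G1 X48.02 Y88.68 F3185
M5
G00 X46.37 Y164.36
M3 S967
G1 X52.99 Y164.36 F1316
G1 X52.99 Y102.81 F1316
G1 X46.37 Y102.81 F1316
G1 X46.37 Y164.36 F1316
M5
G00 X121.38 Y154.90
M3 S967
G1 X106.23 Y114.31 F1316
G1 X50.51 Y61.11 F1316
G1 X14.57 Y34.48 F1316
M5
G00 X0.00 Y0.00

viewBox `0 0 156.98 171.51` with mm width/height → 1 unit = 1 mm. Flip: y_m = 171.51 − y_svg.

**Shape 1** — `<polygon>` regular polygon, stroke `#000000` → engrave (S242, F3185). Machine vertices: (88.21,29.56) → (91.83,25.74) → (90.34,20.69) → (85.21,19.46) → (81.59,23.28) → (83.08,28.33) → (88.21,29.56). Closed: final G1 returns to the first vertex.

**Shape 2** — `<path>` regular polygon, stroke `#000000` → engrave (S242, F3185). Machine vertices: (101.34,161.05) → (113.10,146.61) → (102.99,130.97) → (84.99,135.74) → (83.98,154.34) → (101.34,161.05). Closed: final G1 returns to the first vertex.

**Shape 3** — `<circle>` circle, stroke `#000000` → engrave (S242, F3185). Machine vertices: (40.53,151.03) → (32.19,165.48) → (15.51,165.48) → (7.17,151.03) → (15.51,136.58) → (32.19,136.58) → (40.53,151.03). Closed: final G1 returns to the first vertex.

**Shape 4** — `<path>` regular polygon, stroke `#000000` → engrave (S242, F3185). Machine vertices: (48.02,88.68) → (24.49,95.08) → (23.31,119.43) → (46.11,128.08) → (61.38,109.07) → (48.02,88.68). Closed: final G1 returns to the first vertex.

**Shape 5** — `<rect>` rectangle, stroke `#ff0000` → cut (S967, F1316). Machine vertices: (46.37,164.36) → (52.99,164.36) → (52.99,102.81) → (46.37,102.81) → (46.37,164.36). Closed: final G1 returns to the first vertex.

**Shape 6** — `<path>` cubic bezier, stroke `#ff0000` → cut (S967, F1316). Control points (SVG): P0=(121.38,16.61), P1=(146.63,37.84), P2=(20.50,136.75), P3=(14.57,137.03); sampled at t=k/3. Machine vertices: (121.38,154.90) → (106.23,114.31) → (50.51,61.11) → (14.57,34.48). Open path.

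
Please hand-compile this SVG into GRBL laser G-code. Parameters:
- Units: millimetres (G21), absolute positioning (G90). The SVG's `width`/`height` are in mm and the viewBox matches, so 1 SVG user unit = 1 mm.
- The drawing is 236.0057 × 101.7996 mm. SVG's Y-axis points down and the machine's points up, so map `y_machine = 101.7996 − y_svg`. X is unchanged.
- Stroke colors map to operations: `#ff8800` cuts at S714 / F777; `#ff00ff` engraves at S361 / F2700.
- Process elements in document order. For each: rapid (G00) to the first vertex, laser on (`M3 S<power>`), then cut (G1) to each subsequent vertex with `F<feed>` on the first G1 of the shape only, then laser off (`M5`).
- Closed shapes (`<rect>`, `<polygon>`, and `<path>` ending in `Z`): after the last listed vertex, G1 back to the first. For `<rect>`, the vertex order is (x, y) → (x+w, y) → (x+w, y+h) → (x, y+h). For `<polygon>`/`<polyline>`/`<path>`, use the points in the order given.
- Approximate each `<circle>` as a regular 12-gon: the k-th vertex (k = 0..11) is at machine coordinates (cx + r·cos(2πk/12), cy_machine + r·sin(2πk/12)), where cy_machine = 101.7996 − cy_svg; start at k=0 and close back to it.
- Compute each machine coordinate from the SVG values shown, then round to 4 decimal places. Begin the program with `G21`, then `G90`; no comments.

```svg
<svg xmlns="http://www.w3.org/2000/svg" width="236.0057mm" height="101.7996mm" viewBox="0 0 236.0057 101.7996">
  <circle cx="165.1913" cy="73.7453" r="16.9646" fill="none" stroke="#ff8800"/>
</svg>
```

Since the viewBox matches the mm dimensions, user units are millimetres directly. The only transform is the Y-flip y_m = 101.7996 − y_svg.

Shape 1 is a circle drawn with `<circle>`. Its stroke #ff8800 means cut at S714, F777. After flipping Y the toolpath is (182.1559,28.0543) → (179.8831,36.5366) → (173.6736,42.7461) → (165.1913,45.0189) → (156.7090,42.7461) → (150.4995,36.5366) → (148.2267,28.0543) → (150.4995,19.5720) → (156.7090,13.3625) → (165.1913,11.0897) → (173.6736,13.3625) → (179.8831,19.5720) → (182.1559,28.0543), returning to the start.

G21
G90
G00 X182.1559 Y28.0543
M3 S714
G1 X179.8831 Y36.5366 F777
G1 X173.6736 Y42.7461
G1 X165.1913 Y45.0189
G1 X156.7090 Y42.7461
G1 X150.4995 Y36.5366
G1 X148.2267 Y28.0543
G1 X150.4995 Y19.5720
G1 X156.7090 Y13.3625
G1 X165.1913 Y11.0897
G1 X173.6736 Y13.3625
G1 X179.8831 Y19.5720
G1 X182.1559 Y28.0543
M5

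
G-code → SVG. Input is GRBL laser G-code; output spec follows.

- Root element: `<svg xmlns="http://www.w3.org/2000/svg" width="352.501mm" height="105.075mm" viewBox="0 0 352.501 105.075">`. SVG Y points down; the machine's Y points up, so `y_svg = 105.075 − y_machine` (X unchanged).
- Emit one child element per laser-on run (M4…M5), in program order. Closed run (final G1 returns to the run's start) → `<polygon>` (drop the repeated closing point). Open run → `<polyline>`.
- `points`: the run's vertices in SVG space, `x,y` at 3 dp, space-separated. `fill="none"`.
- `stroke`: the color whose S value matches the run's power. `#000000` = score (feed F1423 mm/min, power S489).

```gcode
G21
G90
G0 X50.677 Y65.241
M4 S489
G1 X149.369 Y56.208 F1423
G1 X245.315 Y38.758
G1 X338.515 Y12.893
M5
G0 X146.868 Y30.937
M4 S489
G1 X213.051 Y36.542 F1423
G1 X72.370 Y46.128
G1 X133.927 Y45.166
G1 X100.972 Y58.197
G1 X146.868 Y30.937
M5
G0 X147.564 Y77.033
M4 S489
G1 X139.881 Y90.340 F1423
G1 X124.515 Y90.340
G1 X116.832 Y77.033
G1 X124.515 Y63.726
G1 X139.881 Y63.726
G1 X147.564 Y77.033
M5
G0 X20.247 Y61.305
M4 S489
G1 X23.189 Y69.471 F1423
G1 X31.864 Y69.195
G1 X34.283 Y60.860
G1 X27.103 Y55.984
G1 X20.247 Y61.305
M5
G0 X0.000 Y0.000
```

<svg xmlns="http://www.w3.org/2000/svg" width="352.501mm" height="105.075mm" viewBox="0 0 352.501 105.075">
  <polyline points="50.677,39.834 149.369,48.867 245.315,66.317 338.515,92.182" fill="none" stroke="#000000"/>
  <polygon points="146.868,74.138 213.051,68.533 72.370,58.947 133.927,59.909 100.972,46.878" fill="none" stroke="#000000"/>
  <polygon points="147.564,28.042 139.881,14.735 124.515,14.735 116.832,28.042 124.515,41.349 139.881,41.349" fill="none" stroke="#000000"/>
  <polygon points="20.247,43.770 23.189,35.604 31.864,35.880 34.283,44.215 27.103,49.091" fill="none" stroke="#000000"/>
</svg>

y_svg = 105.075 − y_m. Every run uses S489, so all elements get stroke `#000000` (score).

[1] open run; points: 50.677,39.834 149.369,48.867 245.315,66.317 338.515,92.182

[2] closed run; points: 146.868,74.138 213.051,68.533 72.370,58.947 133.927,59.909 100.972,46.878

[3] closed run; points: 147.564,28.042 139.881,14.735 124.515,14.735 116.832,28.042 124.515,41.349 139.881,41.349

[4] closed run; points: 20.247,43.770 23.189,35.604 31.864,35.880 34.283,44.215 27.103,49.091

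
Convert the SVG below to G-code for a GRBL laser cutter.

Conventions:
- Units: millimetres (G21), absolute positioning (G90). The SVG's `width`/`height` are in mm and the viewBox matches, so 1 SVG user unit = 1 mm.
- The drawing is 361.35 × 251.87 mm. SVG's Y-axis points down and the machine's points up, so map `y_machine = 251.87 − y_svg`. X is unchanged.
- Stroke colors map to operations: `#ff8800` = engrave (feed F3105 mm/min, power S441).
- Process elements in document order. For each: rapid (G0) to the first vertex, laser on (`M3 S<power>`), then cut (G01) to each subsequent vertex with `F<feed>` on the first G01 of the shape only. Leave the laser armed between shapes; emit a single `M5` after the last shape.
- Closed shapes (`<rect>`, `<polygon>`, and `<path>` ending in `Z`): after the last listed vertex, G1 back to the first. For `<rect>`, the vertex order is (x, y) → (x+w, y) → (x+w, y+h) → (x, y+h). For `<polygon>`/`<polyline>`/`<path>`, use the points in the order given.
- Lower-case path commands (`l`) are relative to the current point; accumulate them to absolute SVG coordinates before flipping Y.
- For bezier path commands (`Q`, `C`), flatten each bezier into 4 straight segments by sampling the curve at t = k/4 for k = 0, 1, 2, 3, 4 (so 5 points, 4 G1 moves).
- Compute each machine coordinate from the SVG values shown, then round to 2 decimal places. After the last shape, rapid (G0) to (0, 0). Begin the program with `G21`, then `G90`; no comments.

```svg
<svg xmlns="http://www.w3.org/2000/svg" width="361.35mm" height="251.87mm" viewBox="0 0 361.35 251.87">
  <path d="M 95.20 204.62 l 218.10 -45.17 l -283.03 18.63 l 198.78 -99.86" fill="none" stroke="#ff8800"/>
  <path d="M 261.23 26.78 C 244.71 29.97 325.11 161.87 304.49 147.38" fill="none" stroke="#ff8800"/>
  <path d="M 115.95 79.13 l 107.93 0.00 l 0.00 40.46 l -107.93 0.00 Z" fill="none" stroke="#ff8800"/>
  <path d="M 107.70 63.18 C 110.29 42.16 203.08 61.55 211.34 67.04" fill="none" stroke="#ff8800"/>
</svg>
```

Since the viewBox matches the mm dimensions, user units are millimetres directly. The only transform is the Y-flip y_m = 251.87 − y_svg.

Shape 1 is a open polyline drawn with `<path>`. Its stroke #ff8800 means engrave at S441, F3105. After flipping Y the toolpath is (95.20,47.25) → (313.30,92.42) → (30.27,73.79) → (229.05,173.65).

Shape 2 is a cubic bezier drawn with `<path>`. Its stroke #ff8800 means engrave at S441, F3105. After flipping Y the toolpath is (261.23,225.09) → (263.92,202.86) → (284.40,158.16) → (304.11,116.77) → (304.49,104.49).

Shape 3 is a rectangle drawn with `<path>`. Its stroke #ff8800 means engrave at S441, F3105. After flipping Y the toolpath is (115.95,172.74) → (223.88,172.74) → (223.88,132.28) → (115.95,132.28) → (115.95,172.74), returning to the start.

Shape 4 is a cubic bezier drawn with `<path>`. Its stroke #ff8800 means engrave at S441, F3105. After flipping Y the toolpath is (107.70,188.69) → (123.82,197.73) → (157.39,196.70) → (192.03,190.71) → (211.34,184.83).

G21
G90
G0 X95.20 Y47.25
M3 S441
G01 X313.30 Y92.42 F3105
G01 X30.27 Y73.79
G01 X229.05 Y173.65
G0 X261.23 Y225.09
M3 S441
G01 X263.92 Y202.86 F3105
G01 X284.40 Y158.16
G01 X304.11 Y116.77
G01 X304.49 Y104.49
G0 X115.95 Y172.74
M3 S441
G01 X223.88 Y172.74 F3105
G01 X223.88 Y132.28
G01 X115.95 Y132.28
G01 X115.95 Y172.74
G0 X107.70 Y188.69
M3 S441
G01 X123.82 Y197.73 F3105
G01 X157.39 Y196.70
G01 X192.03 Y190.71
G01 X211.34 Y184.83
M5
G0 X0.00 Y0.00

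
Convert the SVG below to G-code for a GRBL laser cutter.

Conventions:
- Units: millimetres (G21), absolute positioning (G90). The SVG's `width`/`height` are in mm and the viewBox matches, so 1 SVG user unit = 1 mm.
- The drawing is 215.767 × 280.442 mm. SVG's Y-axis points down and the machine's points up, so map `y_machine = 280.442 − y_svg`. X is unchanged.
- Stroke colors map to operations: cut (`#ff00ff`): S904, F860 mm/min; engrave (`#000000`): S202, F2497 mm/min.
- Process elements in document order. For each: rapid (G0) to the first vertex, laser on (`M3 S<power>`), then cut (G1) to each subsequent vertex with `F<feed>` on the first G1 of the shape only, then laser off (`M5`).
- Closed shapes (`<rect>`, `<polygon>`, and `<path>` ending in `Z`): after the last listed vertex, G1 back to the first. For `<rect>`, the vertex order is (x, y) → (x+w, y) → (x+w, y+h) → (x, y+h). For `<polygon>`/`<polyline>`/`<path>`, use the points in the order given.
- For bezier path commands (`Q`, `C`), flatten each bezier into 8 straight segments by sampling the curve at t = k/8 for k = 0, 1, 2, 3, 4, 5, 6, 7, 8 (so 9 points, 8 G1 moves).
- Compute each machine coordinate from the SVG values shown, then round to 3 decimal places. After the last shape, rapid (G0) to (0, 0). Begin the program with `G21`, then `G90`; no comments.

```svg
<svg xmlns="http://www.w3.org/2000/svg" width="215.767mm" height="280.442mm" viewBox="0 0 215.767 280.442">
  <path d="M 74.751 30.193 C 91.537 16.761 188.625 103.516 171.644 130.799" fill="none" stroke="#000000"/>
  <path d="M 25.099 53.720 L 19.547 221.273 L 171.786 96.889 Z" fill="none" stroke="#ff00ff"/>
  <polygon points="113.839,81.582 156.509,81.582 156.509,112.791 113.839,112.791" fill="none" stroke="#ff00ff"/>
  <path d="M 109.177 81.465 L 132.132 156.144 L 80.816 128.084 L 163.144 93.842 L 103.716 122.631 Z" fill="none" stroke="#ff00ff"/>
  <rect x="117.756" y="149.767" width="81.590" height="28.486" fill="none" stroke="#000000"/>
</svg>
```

viewBox `0 0 215.767 280.442` with mm width/height → 1 unit = 1 mm. Flip: y_m = 280.442 − y_svg.

**Shape 1** — `<path>` cubic bezier, stroke `#000000` → engrave (S202, F2497). Control points (SVG): P0=(74.751,30.193), P1=(91.537,16.761), P2=(188.625,103.516), P3=(171.644,130.799); sampled at t=k/8. Machine vertices: (74.751,250.249) → (84.430,250.902) → (99.360,244.033) → (117.263,231.513) → (135.860,215.214) → (152.875,197.007) → (166.029,178.762) → (173.045,162.350) → (171.644,149.643). Open path.

**Shape 2** — `<path>` closed polygon, stroke `#ff00ff` → cut (S904, F860). Machine vertices: (25.099,226.722) → (19.547,59.169) → (171.786,183.553) → (25.099,226.722). Closed: final G1 returns to the first vertex.

**Shape 3** — `<polygon>` rectangle, stroke `#ff00ff` → cut (S904, F860). Machine vertices: (113.839,198.860) → (156.509,198.860) → (156.509,167.651) → (113.839,167.651) → (113.839,198.860). Closed: final G1 returns to the first vertex.

**Shape 4** — `<path>` closed polygon, stroke `#ff00ff` → cut (S904, F860). Machine vertices: (109.177,198.977) → (132.132,124.298) → (80.816,152.358) → (163.144,186.600) → (103.716,157.811) → (109.177,198.977). Closed: final G1 returns to the first vertex.

**Shape 5** — `<rect>` rectangle, stroke `#000000` → engrave (S202, F2497). Machine vertices: (117.756,130.675) → (199.346,130.675) → (199.346,102.189) → (117.756,102.189) → (117.756,130.675). Closed: final G1 returns to the first vertex.

G21
G90
G0 X74.751 Y250.249
M3 S202
G1 X84.430 Y250.902 F2497
G1 X99.360 Y244.033
G1 X117.263 Y231.513
G1 X135.860 Y215.214
G1 X152.875 Y197.007
G1 X166.029 Y178.762
G1 X173.045 Y162.350
G1 X171.644 Y149.643
M5
G0 X25.099 Y226.722
M3 S904
G1 X19.547 Y59.169 F860
G1 X171.786 Y183.553
G1 X25.099 Y226.722
M5
G0 X113.839 Y198.860
M3 S904
G1 X156.509 Y198.860 F860
G1 X156.509 Y167.651
G1 X113.839 Y167.651
G1 X113.839 Y198.860
M5
G0 X109.177 Y198.977
M3 S904
G1 X132.132 Y124.298 F860
G1 X80.816 Y152.358
G1 X163.144 Y186.600
G1 X103.716 Y157.811
G1 X109.177 Y198.977
M5
G0 X117.756 Y130.675
M3 S202
G1 X199.346 Y130.675 F2497
G1 X199.346 Y102.189
G1 X117.756 Y102.189
G1 X117.756 Y130.675
M5
G0 X0.000 Y0.000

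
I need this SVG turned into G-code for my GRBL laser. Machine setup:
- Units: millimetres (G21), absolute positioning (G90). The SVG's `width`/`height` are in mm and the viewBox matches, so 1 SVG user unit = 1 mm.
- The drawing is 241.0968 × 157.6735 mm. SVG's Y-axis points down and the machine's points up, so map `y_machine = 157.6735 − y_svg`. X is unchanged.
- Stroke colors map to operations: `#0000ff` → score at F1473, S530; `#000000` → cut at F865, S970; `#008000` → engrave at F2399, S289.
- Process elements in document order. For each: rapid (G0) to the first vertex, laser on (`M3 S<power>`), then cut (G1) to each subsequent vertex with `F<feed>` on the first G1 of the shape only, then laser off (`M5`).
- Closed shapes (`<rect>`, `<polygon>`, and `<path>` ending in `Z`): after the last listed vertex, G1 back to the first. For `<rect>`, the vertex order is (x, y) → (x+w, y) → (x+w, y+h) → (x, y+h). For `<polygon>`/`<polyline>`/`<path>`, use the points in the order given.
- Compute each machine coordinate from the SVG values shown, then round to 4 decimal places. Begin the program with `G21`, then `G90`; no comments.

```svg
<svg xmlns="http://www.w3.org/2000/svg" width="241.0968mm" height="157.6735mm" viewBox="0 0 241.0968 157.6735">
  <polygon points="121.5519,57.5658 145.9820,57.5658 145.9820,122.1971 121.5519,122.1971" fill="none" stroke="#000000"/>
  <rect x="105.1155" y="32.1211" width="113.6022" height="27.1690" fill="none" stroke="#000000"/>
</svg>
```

G21
G90
G0 X121.5519 Y100.1077
M3 S970
G1 X145.9820 Y100.1077 F865
G1 X145.9820 Y35.4764
G1 X121.5519 Y35.4764
G1 X121.5519 Y100.1077
M5
G0 X105.1155 Y125.5524
M3 S970
G1 X218.7177 Y125.5524 F865
G1 X218.7177 Y98.3834
G1 X105.1155 Y98.3834
G1 X105.1155 Y125.5524
M5

Since the viewBox matches the mm dimensions, user units are millimetres directly. The only transform is the Y-flip y_m = 157.6735 − y_svg.

Shape 1 is a rectangle drawn with `<polygon>`. Its stroke #000000 means cut at S970, F865. After flipping Y the toolpath is (121.5519,100.1077) → (145.9820,100.1077) → (145.9820,35.4764) → (121.5519,35.4764) → (121.5519,100.1077), returning to the start.

Shape 2 is a rectangle drawn with `<rect>`. Its stroke #000000 means cut at S970, F865. After flipping Y the toolpath is (105.1155,125.5524) → (218.7177,125.5524) → (218.7177,98.3834) → (105.1155,98.3834) → (105.1155,125.5524), returning to the start.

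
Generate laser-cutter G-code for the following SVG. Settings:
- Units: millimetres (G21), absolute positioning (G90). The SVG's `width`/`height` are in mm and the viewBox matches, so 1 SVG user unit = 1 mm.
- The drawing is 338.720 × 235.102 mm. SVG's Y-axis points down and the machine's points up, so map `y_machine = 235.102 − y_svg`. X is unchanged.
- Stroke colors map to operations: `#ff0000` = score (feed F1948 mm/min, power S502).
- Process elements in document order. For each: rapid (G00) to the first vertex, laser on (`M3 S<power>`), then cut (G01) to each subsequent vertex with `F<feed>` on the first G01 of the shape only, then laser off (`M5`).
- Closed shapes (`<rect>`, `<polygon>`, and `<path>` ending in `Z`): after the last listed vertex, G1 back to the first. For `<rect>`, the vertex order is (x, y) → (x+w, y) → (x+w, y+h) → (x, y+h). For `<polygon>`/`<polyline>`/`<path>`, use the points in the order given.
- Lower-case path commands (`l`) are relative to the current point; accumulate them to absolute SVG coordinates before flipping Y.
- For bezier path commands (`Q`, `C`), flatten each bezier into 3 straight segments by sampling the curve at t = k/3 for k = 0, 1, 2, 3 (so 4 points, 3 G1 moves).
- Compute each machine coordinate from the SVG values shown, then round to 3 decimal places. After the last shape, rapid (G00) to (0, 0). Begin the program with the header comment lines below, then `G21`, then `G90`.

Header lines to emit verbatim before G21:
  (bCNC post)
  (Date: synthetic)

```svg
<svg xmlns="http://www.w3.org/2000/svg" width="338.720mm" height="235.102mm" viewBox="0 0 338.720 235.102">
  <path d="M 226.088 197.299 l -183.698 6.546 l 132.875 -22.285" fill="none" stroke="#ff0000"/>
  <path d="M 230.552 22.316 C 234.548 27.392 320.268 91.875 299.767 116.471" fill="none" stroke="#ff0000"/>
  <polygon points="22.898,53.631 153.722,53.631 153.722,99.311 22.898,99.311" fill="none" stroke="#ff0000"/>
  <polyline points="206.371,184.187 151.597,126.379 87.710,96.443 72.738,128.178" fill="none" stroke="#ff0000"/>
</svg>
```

(bCNC post)
(Date: synthetic)
G21
G90
G00 X226.088 Y37.803
M3 S502
G01 X42.390 Y31.257 F1948
G01 X175.265 Y53.542
M5
G00 X230.552 Y212.786
M3 S502
G01 X254.828 Y191.585 F1948
G01 X291.822 Y152.845
G01 X299.767 Y118.631
M5
G00 X22.898 Y181.471
M3 S502
G01 X153.722 Y181.471 F1948
G01 X153.722 Y135.791
G01 X22.898 Y135.791
G01 X22.898 Y181.471
M5
G00 X206.371 Y50.915
M3 S502
G01 X151.597 Y108.723 F1948
G01 X87.710 Y138.659
G01 X72.738 Y106.924
M5
G00 X0.000 Y0.000

Since the viewBox matches the mm dimensions, user units are millimetres directly. The only transform is the Y-flip y_m = 235.102 − y_svg.

Shape 1 is a open polyline drawn with `<path>`. Its stroke #ff0000 means score at S502, F1948. After flipping Y the toolpath is (226.088,37.803) → (42.390,31.257) → (175.265,53.542).

Shape 2 is a cubic bezier drawn with `<path>`. Its stroke #ff0000 means score at S502, F1948. After flipping Y the toolpath is (230.552,212.786) → (254.828,191.585) → (291.822,152.845) → (299.767,118.631).

Shape 3 is a rectangle drawn with `<polygon>`. Its stroke #ff0000 means score at S502, F1948. After flipping Y the toolpath is (22.898,181.471) → (153.722,181.471) → (153.722,135.791) → (22.898,135.791) → (22.898,181.471), returning to the start.

Shape 4 is a open polyline drawn with `<polyline>`. Its stroke #ff0000 means score at S502, F1948. After flipping Y the toolpath is (206.371,50.915) → (151.597,108.723) → (87.710,138.659) → (72.738,106.924).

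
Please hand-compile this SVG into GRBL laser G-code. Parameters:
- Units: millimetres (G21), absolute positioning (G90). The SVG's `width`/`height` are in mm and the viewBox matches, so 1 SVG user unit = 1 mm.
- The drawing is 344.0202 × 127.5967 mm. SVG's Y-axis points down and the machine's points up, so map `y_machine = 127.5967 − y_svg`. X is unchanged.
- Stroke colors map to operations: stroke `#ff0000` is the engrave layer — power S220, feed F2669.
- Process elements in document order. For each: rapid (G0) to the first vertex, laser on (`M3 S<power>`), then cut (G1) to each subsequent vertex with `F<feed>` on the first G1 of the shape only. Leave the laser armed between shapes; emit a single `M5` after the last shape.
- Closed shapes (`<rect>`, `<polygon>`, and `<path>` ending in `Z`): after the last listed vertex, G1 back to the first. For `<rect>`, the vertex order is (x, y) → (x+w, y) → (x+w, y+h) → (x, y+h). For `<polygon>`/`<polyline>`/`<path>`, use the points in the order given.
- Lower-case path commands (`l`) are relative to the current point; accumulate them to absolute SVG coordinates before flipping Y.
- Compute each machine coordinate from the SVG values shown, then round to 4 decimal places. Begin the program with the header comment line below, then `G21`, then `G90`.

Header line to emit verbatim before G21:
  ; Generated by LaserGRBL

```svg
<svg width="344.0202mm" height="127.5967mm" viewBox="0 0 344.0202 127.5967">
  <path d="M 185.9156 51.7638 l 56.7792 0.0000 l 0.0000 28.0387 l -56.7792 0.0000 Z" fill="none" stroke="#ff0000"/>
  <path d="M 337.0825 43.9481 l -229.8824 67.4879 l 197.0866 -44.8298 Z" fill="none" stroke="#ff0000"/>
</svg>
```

; Generated by LaserGRBL
G21
G90
G0 X185.9156 Y75.8329
M3 S220
G1 X242.6948 Y75.8329 F2669
G1 X242.6948 Y47.7942
G1 X185.9156 Y47.7942
G1 X185.9156 Y75.8329
G0 X337.0825 Y83.6486
M3 S220
G1 X107.2001 Y16.1607 F2669
G1 X304.2867 Y60.9905
G1 X337.0825 Y83.6486
M5

Since the viewBox matches the mm dimensions, user units are millimetres directly. The only transform is the Y-flip y_m = 127.5967 − y_svg.

Shape 1 is a rectangle drawn with `<path>`. Its stroke #ff0000 means engrave at S220, F2669. After flipping Y the toolpath is (185.9156,75.8329) → (242.6948,75.8329) → (242.6948,47.7942) → (185.9156,47.7942) → (185.9156,75.8329), returning to the start.

Shape 2 is a closed polygon drawn with `<path>`. Its stroke #ff0000 means engrave at S220, F2669. After flipping Y the toolpath is (337.0825,83.6486) → (107.2001,16.1607) → (304.2867,60.9905) → (337.0825,83.6486), returning to the start.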